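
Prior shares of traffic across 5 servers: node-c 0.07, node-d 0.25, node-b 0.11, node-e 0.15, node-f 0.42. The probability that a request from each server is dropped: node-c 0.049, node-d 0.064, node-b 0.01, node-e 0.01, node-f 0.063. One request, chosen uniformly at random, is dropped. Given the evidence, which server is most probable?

node-f

Compute prior × likelihood for every hypothesis:
  node-c: 0.07 × 0.049 = 0.00343
  node-d: 0.25 × 0.064 = 0.016
  node-b: 0.11 × 0.01 = 0.0011
  node-e: 0.15 × 0.01 = 0.0015
  node-f: 0.42 × 0.063 = 0.02646
Sum = 0.04849.
Largest term belongs to node-f, so node-f is most probable.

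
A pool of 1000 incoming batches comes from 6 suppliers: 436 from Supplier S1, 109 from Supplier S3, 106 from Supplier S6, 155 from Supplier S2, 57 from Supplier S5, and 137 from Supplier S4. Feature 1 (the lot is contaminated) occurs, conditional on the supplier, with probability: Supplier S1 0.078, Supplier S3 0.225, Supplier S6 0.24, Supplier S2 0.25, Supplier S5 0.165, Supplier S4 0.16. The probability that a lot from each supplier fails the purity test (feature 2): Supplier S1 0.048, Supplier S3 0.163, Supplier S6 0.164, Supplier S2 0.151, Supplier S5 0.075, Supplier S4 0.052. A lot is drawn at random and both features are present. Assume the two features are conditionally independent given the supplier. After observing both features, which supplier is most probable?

Prior × likelihood for each hypothesis:
  Supplier S1: 0.436 × 0.078 × 0.048 = 0.001632384
  Supplier S3: 0.109 × 0.225 × 0.163 = 0.003997575
  Supplier S6: 0.106 × 0.24 × 0.164 = 0.00417216
  Supplier S2: 0.155 × 0.25 × 0.151 = 0.00585125
  Supplier S5: 0.057 × 0.165 × 0.075 = 0.000705375
  Supplier S4: 0.137 × 0.16 × 0.052 = 0.00113984
Sum = 0.017498584.
Largest term belongs to Supplier S2, so Supplier S2 is most probable.

Supplier S2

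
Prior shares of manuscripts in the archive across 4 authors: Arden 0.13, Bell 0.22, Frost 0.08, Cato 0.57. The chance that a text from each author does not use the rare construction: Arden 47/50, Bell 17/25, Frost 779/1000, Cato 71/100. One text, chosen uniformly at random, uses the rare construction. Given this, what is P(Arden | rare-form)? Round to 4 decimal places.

0.0299

Taking complements, P(rare-form | each) = Arden 0.06, Bell 0.32, Frost 0.221, Cato 0.29.
By Bayes' rule, posterior ∝ prior × likelihood:
  Arden: 0.13 × 0.06 = 0.0078
  Bell: 0.22 × 0.32 = 0.0704
  Frost: 0.08 × 0.221 = 0.01768
  Cato: 0.57 × 0.29 = 0.1653
Total = 0.26118.
P(Arden | evidence) = 0.0078 / 0.26118 ≈ 0.0299.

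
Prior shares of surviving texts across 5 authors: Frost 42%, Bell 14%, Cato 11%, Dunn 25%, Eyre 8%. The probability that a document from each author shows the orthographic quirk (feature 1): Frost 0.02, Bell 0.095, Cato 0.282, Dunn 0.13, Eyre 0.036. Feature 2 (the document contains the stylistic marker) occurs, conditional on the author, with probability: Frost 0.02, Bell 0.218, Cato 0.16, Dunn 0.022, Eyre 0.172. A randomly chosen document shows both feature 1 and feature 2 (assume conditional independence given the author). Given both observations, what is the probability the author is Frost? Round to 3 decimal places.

Compute prior × likelihood for every hypothesis:
  Frost: 0.42 × 0.02 × 0.02 = 0.000168
  Bell: 0.14 × 0.095 × 0.218 = 0.0028994
  Cato: 0.11 × 0.282 × 0.16 = 0.0049632
  Dunn: 0.25 × 0.13 × 0.022 = 0.000715
  Eyre: 0.08 × 0.036 × 0.172 = 0.00049536
Sum = 0.00924096.
P(Frost | evidence) = 0.000168 / 0.00924096 ≈ 0.018.

0.018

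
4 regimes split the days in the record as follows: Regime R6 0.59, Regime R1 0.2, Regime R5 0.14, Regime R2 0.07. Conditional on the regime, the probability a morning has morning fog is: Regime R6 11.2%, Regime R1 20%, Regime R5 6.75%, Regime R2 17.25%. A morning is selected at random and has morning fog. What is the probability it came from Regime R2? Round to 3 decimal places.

0.095

Unnormalized posteriors (prior × likelihood):
  Regime R6: 0.59 × 0.112 = 0.06608
  Regime R1: 0.2 × 0.2 = 0.04
  Regime R5: 0.14 × 0.0675 = 0.00945
  Regime R2: 0.07 × 0.1725 = 0.012075
Total = 0.127605.
P(Regime R2 | evidence) = 0.012075 / 0.127605 ≈ 0.095.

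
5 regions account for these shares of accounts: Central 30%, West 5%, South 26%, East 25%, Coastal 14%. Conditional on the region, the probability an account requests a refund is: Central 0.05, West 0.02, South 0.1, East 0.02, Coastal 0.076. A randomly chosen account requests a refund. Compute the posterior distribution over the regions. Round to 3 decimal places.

Unnormalized posteriors (prior × likelihood):
  Central: 0.3 × 0.05 = 0.015
  West: 0.05 × 0.02 = 0.001
  South: 0.26 × 0.1 = 0.026
  East: 0.25 × 0.02 = 0.005
  Coastal: 0.14 × 0.076 = 0.01064
Normalizing constant = 0.05764.
P(Central | refund) = 0.015/0.05764 ≈ 0.260
P(West | refund) = 0.001/0.05764 ≈ 0.017
P(South | refund) = 0.026/0.05764 ≈ 0.451
P(East | refund) = 0.005/0.05764 ≈ 0.087
P(Coastal | refund) = 0.01064/0.05764 ≈ 0.185
(Check: 0.260+0.017+0.451+0.087+0.185 = 1.000.)

Central 0.260, West 0.017, South 0.451, East 0.087, Coastal 0.185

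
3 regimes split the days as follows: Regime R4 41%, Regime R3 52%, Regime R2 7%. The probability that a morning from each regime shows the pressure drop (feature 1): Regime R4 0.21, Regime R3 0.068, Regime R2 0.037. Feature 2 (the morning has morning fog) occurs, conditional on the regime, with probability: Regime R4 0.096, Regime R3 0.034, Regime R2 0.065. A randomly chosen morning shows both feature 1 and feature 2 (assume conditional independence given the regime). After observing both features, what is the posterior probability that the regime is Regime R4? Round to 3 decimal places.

0.858

Prior × likelihood for each hypothesis:
  Regime R4: 0.41 × 0.21 × 0.096 = 0.0082656
  Regime R3: 0.52 × 0.068 × 0.034 = 0.00120224
  Regime R2: 0.07 × 0.037 × 0.065 = 0.00016835
Sum = 0.00963619.
P(Regime R4 | evidence) = 0.0082656 / 0.00963619 ≈ 0.858.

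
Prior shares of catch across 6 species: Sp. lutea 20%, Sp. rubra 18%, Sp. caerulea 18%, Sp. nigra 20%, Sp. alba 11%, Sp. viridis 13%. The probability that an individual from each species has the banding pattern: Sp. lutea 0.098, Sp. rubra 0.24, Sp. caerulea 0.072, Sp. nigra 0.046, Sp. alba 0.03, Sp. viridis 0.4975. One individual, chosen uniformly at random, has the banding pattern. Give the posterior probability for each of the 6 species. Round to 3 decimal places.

Sp. lutea 0.128, Sp. rubra 0.282, Sp. caerulea 0.085, Sp. nigra 0.060, Sp. alba 0.022, Sp. viridis 0.423

Unnormalized posteriors (prior × likelihood):
  Sp. lutea: 0.2 × 0.098 = 0.0196
  Sp. rubra: 0.18 × 0.24 = 0.0432
  Sp. caerulea: 0.18 × 0.072 = 0.01296
  Sp. nigra: 0.2 × 0.046 = 0.0092
  Sp. alba: 0.11 × 0.03 = 0.0033
  Sp. viridis: 0.13 × 0.4975 = 0.064675
Total = 0.152935.
P(Sp. lutea | banded) = 0.0196/0.152935 ≈ 0.128
P(Sp. rubra | banded) = 0.0432/0.152935 ≈ 0.282
P(Sp. caerulea | banded) = 0.01296/0.152935 ≈ 0.085
P(Sp. nigra | banded) = 0.0092/0.152935 ≈ 0.060
P(Sp. alba | banded) = 0.0033/0.152935 ≈ 0.022
P(Sp. viridis | banded) = 0.064675/0.152935 ≈ 0.423
(Check: 0.128+0.282+0.085+0.060+0.022+0.423 = 1.000.)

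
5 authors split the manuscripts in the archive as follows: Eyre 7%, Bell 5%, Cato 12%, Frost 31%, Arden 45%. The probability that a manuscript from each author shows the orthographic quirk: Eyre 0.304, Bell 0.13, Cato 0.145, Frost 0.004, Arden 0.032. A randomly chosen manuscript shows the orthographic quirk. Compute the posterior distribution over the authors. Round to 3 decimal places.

Eyre 0.350, Bell 0.107, Cato 0.286, Frost 0.020, Arden 0.237

Compute prior × likelihood for every hypothesis:
  Eyre: 0.07 × 0.304 = 0.02128
  Bell: 0.05 × 0.13 = 0.0065
  Cato: 0.12 × 0.145 = 0.0174
  Frost: 0.31 × 0.004 = 0.00124
  Arden: 0.45 × 0.032 = 0.0144
Total = 0.06082.
P(Eyre | quirk) = 0.02128/0.06082 ≈ 0.350
P(Bell | quirk) = 0.0065/0.06082 ≈ 0.107
P(Cato | quirk) = 0.0174/0.06082 ≈ 0.286
P(Frost | quirk) = 0.00124/0.06082 ≈ 0.020
P(Arden | quirk) = 0.0144/0.06082 ≈ 0.237
(Check: 0.350+0.107+0.286+0.020+0.237 = 1.000.)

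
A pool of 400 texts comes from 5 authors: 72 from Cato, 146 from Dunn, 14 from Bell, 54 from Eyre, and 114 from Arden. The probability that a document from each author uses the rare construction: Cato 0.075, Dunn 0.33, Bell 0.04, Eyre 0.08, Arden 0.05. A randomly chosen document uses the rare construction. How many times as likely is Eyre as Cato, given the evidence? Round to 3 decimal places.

Unnormalized posteriors (prior × likelihood):
  Cato: 0.18 × 0.075 = 0.0135
  Dunn: 0.365 × 0.33 = 0.12045
  Bell: 0.035 × 0.04 = 0.0014
  Eyre: 0.135 × 0.08 = 0.0108
  Arden: 0.285 × 0.05 = 0.01425
Normalizing constant = 0.1604.
The ratio is 0.0108 / 0.0135 (the normalizer cancels) = 0.800.

0.800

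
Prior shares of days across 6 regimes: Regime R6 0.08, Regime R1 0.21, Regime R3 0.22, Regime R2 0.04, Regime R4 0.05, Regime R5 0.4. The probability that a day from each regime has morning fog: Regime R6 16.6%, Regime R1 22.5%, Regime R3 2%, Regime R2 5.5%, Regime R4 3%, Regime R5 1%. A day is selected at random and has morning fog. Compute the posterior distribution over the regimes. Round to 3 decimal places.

Regime R6 0.183, Regime R1 0.651, Regime R3 0.061, Regime R2 0.030, Regime R4 0.021, Regime R5 0.055

Prior × likelihood for each hypothesis:
  Regime R6: 0.08 × 0.166 = 0.01328
  Regime R1: 0.21 × 0.225 = 0.04725
  Regime R3: 0.22 × 0.02 = 0.0044
  Regime R2: 0.04 × 0.055 = 0.0022
  Regime R4: 0.05 × 0.03 = 0.0015
  Regime R5: 0.4 × 0.01 = 0.004
Normalizing constant = 0.07263.
P(Regime R6 | fog) = 0.01328/0.07263 ≈ 0.183
P(Regime R1 | fog) = 0.04725/0.07263 ≈ 0.651
P(Regime R3 | fog) = 0.0044/0.07263 ≈ 0.061
P(Regime R2 | fog) = 0.0022/0.07263 ≈ 0.030
P(Regime R4 | fog) = 0.0015/0.07263 ≈ 0.021
P(Regime R5 | fog) = 0.004/0.07263 ≈ 0.055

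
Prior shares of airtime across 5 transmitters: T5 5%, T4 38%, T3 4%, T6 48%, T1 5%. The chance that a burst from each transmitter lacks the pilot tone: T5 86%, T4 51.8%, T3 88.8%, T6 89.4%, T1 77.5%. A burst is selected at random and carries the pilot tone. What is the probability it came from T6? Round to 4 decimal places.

Taking complements, P(pilot | each) = T5 0.14, T4 0.482, T3 0.112, T6 0.106, T1 0.225.
By Bayes' rule, posterior ∝ prior × likelihood:
  T5: 0.05 × 0.14 = 0.007
  T4: 0.38 × 0.482 = 0.18316
  T3: 0.04 × 0.112 = 0.00448
  T6: 0.48 × 0.106 = 0.05088
  T1: 0.05 × 0.225 = 0.01125
Total = 0.25677.
P(T6 | evidence) = 0.05088 / 0.25677 ≈ 0.1982.

0.1982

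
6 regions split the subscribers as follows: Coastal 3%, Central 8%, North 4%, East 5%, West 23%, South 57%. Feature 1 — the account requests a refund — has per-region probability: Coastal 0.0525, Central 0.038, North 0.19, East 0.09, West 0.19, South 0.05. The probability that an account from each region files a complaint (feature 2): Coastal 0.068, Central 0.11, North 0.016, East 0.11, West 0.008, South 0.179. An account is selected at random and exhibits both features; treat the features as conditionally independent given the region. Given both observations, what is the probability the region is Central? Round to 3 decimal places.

Prior × likelihood for each hypothesis:
  Coastal: 0.03 × 0.0525 × 0.068 = 0.0001071
  Central: 0.08 × 0.038 × 0.11 = 0.0003344
  North: 0.04 × 0.19 × 0.016 = 0.0001216
  East: 0.05 × 0.09 × 0.11 = 0.000495
  West: 0.23 × 0.19 × 0.008 = 0.0003496
  South: 0.57 × 0.05 × 0.179 = 0.0051015
Sum = 0.0065092.
P(Central | evidence) = 0.0003344 / 0.0065092 ≈ 0.051.

0.051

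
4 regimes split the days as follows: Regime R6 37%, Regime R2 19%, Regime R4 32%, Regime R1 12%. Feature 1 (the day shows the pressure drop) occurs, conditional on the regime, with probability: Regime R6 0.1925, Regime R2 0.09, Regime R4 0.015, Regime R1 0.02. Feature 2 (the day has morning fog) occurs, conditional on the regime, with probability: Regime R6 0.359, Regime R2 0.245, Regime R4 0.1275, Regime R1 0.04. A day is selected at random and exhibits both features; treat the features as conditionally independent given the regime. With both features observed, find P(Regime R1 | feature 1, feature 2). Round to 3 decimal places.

Compute prior × likelihood for every hypothesis:
  Regime R6: 0.37 × 0.1925 × 0.359 = 0.025569775
  Regime R2: 0.19 × 0.09 × 0.245 = 0.0041895
  Regime R4: 0.32 × 0.015 × 0.1275 = 0.000612
  Regime R1: 0.12 × 0.02 × 0.04 = 0.000096
Sum = 0.030467275.
P(Regime R1 | evidence) = 0.000096 / 0.030467275 ≈ 0.003.

0.003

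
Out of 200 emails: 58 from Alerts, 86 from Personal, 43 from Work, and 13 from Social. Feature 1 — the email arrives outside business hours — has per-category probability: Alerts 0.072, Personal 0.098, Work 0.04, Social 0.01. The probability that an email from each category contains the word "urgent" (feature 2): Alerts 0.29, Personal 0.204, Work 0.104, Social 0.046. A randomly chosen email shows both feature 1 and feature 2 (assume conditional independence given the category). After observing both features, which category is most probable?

Personal

By Bayes' rule, posterior ∝ prior × likelihood:
  Alerts: 0.29 × 0.072 × 0.29 = 0.0060552
  Personal: 0.43 × 0.098 × 0.204 = 0.00859656
  Work: 0.215 × 0.04 × 0.104 = 0.0008944
  Social: 0.065 × 0.01 × 0.046 = 0.0000299
Sum = 0.01557606.
Largest term belongs to Personal, so Personal is most probable.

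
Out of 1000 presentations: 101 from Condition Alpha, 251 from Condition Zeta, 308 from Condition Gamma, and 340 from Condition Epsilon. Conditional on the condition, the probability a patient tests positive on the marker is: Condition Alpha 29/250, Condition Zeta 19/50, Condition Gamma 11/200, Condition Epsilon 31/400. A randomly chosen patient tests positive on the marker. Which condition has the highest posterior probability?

Condition Zeta

Compute prior × likelihood for every hypothesis:
  Condition Alpha: 0.101 × 0.116 = 0.011716
  Condition Zeta: 0.251 × 0.38 = 0.09538
  Condition Gamma: 0.308 × 0.055 = 0.01694
  Condition Epsilon: 0.34 × 0.0775 = 0.02635
Total = 0.150386.
Largest term belongs to Condition Zeta, so Condition Zeta is most probable.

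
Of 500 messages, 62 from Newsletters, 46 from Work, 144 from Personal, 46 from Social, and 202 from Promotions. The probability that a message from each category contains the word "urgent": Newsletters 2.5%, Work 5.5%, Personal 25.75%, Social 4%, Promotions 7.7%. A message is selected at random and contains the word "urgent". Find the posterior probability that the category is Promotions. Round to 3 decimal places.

0.266

Compute prior × likelihood for every hypothesis:
  Newsletters: 0.124 × 0.025 = 0.0031
  Work: 0.092 × 0.055 = 0.00506
  Personal: 0.288 × 0.2575 = 0.07416
  Social: 0.092 × 0.04 = 0.00368
  Promotions: 0.404 × 0.077 = 0.031108
Normalizing constant = 0.117108.
P(Promotions | evidence) = 0.031108 / 0.117108 ≈ 0.266.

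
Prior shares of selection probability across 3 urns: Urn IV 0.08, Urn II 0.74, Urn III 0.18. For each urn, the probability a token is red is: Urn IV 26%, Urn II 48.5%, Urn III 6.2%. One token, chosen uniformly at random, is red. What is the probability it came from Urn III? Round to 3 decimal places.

0.029

Prior × likelihood for each hypothesis:
  Urn IV: 0.08 × 0.26 = 0.0208
  Urn II: 0.74 × 0.485 = 0.3589
  Urn III: 0.18 × 0.062 = 0.01116
Total = 0.39086.
P(Urn III | evidence) = 0.01116 / 0.39086 ≈ 0.029.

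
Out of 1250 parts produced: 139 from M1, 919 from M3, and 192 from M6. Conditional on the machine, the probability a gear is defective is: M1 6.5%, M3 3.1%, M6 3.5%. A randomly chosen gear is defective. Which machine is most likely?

By Bayes' rule, posterior ∝ prior × likelihood:
  M1: 0.1112 × 0.065 = 0.007228
  M3: 0.7352 × 0.031 = 0.0227912
  M6: 0.1536 × 0.035 = 0.005376
Total = 0.0353952.
Largest term belongs to M3, so M3 is most probable.

M3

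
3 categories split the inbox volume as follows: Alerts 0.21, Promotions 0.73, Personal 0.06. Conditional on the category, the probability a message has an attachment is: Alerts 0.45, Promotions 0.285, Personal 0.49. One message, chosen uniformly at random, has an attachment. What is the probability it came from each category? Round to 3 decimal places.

Alerts 0.285, Promotions 0.627, Personal 0.089

Unnormalized posteriors (prior × likelihood):
  Alerts: 0.21 × 0.45 = 0.0945
  Promotions: 0.73 × 0.285 = 0.20805
  Personal: 0.06 × 0.49 = 0.0294
Sum = 0.33195.
P(Alerts | attachment) = 0.0945/0.33195 ≈ 0.285
P(Promotions | attachment) = 0.20805/0.33195 ≈ 0.627
P(Personal | attachment) = 0.0294/0.33195 ≈ 0.089
(Check: 0.285+0.627+0.089 = 1.001.)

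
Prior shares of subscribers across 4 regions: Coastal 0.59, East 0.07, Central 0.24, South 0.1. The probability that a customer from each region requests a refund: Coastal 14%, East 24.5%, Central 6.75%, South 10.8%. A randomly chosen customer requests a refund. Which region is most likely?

Compute prior × likelihood for every hypothesis:
  Coastal: 0.59 × 0.14 = 0.0826
  East: 0.07 × 0.245 = 0.01715
  Central: 0.24 × 0.0675 = 0.0162
  South: 0.1 × 0.108 = 0.0108
Sum = 0.12675.
Largest term belongs to Coastal, so Coastal is most probable.

Coastal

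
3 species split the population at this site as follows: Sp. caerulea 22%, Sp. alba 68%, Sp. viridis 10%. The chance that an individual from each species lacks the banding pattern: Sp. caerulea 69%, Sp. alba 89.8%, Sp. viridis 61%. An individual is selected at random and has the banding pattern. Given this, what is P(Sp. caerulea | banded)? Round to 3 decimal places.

Taking complements, P(banded | each) = Sp. caerulea 0.31, Sp. alba 0.102, Sp. viridis 0.39.
Compute prior × likelihood for every hypothesis:
  Sp. caerulea: 0.22 × 0.31 = 0.0682
  Sp. alba: 0.68 × 0.102 = 0.06936
  Sp. viridis: 0.1 × 0.39 = 0.039
Sum = 0.17656.
P(Sp. caerulea | evidence) = 0.0682 / 0.17656 ≈ 0.386.

0.386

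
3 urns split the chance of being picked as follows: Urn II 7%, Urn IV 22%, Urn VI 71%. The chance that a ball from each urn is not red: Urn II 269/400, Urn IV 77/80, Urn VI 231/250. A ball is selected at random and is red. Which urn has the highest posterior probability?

Urn VI

Taking complements, P(red | each) = Urn II 0.3275, Urn IV 0.0375, Urn VI 0.076.
Compute prior × likelihood for every hypothesis:
  Urn II: 0.07 × 0.3275 = 0.022925
  Urn IV: 0.22 × 0.0375 = 0.00825
  Urn VI: 0.71 × 0.076 = 0.05396
Sum = 0.085135.
Largest term belongs to Urn VI, so Urn VI is most probable.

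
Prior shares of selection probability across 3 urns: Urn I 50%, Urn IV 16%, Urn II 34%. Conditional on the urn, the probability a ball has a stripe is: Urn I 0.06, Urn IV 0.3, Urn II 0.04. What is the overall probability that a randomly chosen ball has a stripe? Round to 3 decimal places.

Unnormalized posteriors (prior × likelihood):
  Urn I: 0.5 × 0.06 = 0.03
  Urn IV: 0.16 × 0.3 = 0.048
  Urn II: 0.34 × 0.04 = 0.0136
P(striped) = 0.03 + 0.048 + 0.0136 = 0.0916 → 0.092.

0.092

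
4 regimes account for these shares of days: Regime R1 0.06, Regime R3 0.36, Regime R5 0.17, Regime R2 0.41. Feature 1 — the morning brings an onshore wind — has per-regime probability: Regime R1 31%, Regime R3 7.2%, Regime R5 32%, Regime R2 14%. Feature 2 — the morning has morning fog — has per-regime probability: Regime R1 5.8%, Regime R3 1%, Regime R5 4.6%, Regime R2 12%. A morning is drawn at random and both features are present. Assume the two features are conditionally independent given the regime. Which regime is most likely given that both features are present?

Unnormalized posteriors (prior × likelihood):
  Regime R1: 0.06 × 0.31 × 0.058 = 0.0010788
  Regime R3: 0.36 × 0.072 × 0.01 = 0.0002592
  Regime R5: 0.17 × 0.32 × 0.046 = 0.0025024
  Regime R2: 0.41 × 0.14 × 0.12 = 0.006888
Normalizing constant = 0.0107284.
Largest term belongs to Regime R2, so Regime R2 is most probable.

Regime R2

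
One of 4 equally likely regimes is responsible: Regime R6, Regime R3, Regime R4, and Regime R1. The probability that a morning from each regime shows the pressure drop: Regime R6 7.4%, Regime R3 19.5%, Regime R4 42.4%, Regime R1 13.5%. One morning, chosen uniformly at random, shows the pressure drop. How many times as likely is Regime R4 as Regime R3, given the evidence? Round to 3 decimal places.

With a uniform prior (1/4 each), posterior ∝ likelihood:
  Regime R6: 0.074
  Regime R3: 0.195
  Regime R4: 0.424
  Regime R1: 0.135
Total = 0.828.
The ratio is 0.424 / 0.195 (the normalizer cancels) = 2.174.

2.174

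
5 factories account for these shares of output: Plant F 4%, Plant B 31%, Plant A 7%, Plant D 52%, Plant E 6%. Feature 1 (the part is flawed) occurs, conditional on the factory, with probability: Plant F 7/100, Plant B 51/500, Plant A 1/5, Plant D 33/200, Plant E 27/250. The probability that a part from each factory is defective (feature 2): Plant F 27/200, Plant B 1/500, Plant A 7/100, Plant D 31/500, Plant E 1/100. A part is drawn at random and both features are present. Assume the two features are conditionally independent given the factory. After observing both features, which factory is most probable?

By Bayes' rule, posterior ∝ prior × likelihood:
  Plant F: 0.04 × 0.07 × 0.135 = 0.000378
  Plant B: 0.31 × 0.102 × 0.002 = 0.00006324
  Plant A: 0.07 × 0.2 × 0.07 = 0.00098
  Plant D: 0.52 × 0.165 × 0.062 = 0.0053196
  Plant E: 0.06 × 0.108 × 0.01 = 0.0000648
Total = 0.00680564.
Largest term belongs to Plant D, so Plant D is most probable.

Plant D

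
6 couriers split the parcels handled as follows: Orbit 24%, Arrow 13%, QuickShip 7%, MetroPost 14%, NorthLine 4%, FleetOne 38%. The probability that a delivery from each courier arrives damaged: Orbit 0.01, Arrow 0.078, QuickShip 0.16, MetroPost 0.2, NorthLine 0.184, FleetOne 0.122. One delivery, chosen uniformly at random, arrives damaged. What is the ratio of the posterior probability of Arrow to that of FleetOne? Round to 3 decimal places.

0.219

Prior × likelihood for each hypothesis:
  Orbit: 0.24 × 0.01 = 0.0024
  Arrow: 0.13 × 0.078 = 0.01014
  QuickShip: 0.07 × 0.16 = 0.0112
  MetroPost: 0.14 × 0.2 = 0.028
  NorthLine: 0.04 × 0.184 = 0.00736
  FleetOne: 0.38 × 0.122 = 0.04636
Total = 0.10546.
The ratio is 0.01014 / 0.04636 (the normalizer cancels) = 0.219.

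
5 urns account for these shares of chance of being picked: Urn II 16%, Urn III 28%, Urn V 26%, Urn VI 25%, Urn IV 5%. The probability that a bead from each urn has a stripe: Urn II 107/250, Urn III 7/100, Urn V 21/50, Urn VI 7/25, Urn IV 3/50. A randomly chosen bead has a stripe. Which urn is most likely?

By Bayes' rule, posterior ∝ prior × likelihood:
  Urn II: 0.16 × 0.428 = 0.06848
  Urn III: 0.28 × 0.07 = 0.0196
  Urn V: 0.26 × 0.42 = 0.1092
  Urn VI: 0.25 × 0.28 = 0.07
  Urn IV: 0.05 × 0.06 = 0.003
Total = 0.27028.
Largest term belongs to Urn V, so Urn V is most probable.

Urn V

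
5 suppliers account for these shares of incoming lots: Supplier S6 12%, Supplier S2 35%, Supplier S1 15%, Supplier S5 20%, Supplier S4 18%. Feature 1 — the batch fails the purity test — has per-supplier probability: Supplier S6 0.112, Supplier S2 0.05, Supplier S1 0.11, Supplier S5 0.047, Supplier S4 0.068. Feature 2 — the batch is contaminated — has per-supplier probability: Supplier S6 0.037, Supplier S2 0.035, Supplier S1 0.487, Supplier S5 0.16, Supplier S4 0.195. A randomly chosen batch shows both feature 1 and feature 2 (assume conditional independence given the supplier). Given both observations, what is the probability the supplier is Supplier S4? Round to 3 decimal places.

0.183

Unnormalized posteriors (prior × likelihood):
  Supplier S6: 0.12 × 0.112 × 0.037 = 0.00049728
  Supplier S2: 0.35 × 0.05 × 0.035 = 0.0006125
  Supplier S1: 0.15 × 0.11 × 0.487 = 0.0080355
  Supplier S5: 0.2 × 0.047 × 0.16 = 0.001504
  Supplier S4: 0.18 × 0.068 × 0.195 = 0.0023868
Normalizing constant = 0.01303608.
P(Supplier S4 | evidence) = 0.0023868 / 0.01303608 ≈ 0.183.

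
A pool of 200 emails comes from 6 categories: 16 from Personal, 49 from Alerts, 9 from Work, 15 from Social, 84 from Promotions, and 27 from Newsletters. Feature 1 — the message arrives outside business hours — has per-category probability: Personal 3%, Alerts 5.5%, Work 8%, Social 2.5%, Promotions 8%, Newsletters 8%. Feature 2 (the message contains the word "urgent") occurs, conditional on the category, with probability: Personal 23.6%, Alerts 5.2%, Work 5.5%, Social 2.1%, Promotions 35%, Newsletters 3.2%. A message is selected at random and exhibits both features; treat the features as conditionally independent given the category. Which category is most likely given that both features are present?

Prior × likelihood for each hypothesis:
  Personal: 0.08 × 0.03 × 0.236 = 0.0005664
  Alerts: 0.245 × 0.055 × 0.052 = 0.0007007
  Work: 0.045 × 0.08 × 0.055 = 0.000198
  Social: 0.075 × 0.025 × 0.021 = 0.000039375
  Promotions: 0.42 × 0.08 × 0.35 = 0.01176
  Newsletters: 0.135 × 0.08 × 0.032 = 0.0003456
Normalizing constant = 0.013610075.
Largest term belongs to Promotions, so Promotions is most probable.

Promotions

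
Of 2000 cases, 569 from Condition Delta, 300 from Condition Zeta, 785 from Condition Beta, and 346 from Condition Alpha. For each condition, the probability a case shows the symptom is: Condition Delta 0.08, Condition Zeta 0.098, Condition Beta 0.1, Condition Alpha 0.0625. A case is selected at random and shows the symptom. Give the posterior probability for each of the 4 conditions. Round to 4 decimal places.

Condition Delta 0.2600, Condition Zeta 0.1680, Condition Beta 0.4485, Condition Alpha 0.1235

Compute prior × likelihood for every hypothesis:
  Condition Delta: 0.2845 × 0.08 = 0.02276
  Condition Zeta: 0.15 × 0.098 = 0.0147
  Condition Beta: 0.3925 × 0.1 = 0.03925
  Condition Alpha: 0.173 × 0.0625 = 0.0108125
Sum = 0.0875225.
P(Condition Delta | symptomatic) = 0.02276/0.0875225 ≈ 0.2600
P(Condition Zeta | symptomatic) = 0.0147/0.0875225 ≈ 0.1680
P(Condition Beta | symptomatic) = 0.03925/0.0875225 ≈ 0.4485
P(Condition Alpha | symptomatic) = 0.0108125/0.0875225 ≈ 0.1235
(Check: 0.2600+0.1680+0.4485+0.1235 = 1.0000.)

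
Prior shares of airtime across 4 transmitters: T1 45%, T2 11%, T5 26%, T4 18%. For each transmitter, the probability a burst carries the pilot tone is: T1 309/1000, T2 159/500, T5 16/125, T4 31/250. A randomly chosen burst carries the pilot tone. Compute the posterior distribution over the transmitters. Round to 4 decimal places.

T1 0.6055, T2 0.1523, T5 0.1449, T4 0.0972

Compute prior × likelihood for every hypothesis:
  T1: 0.45 × 0.309 = 0.13905
  T2: 0.11 × 0.318 = 0.03498
  T5: 0.26 × 0.128 = 0.03328
  T4: 0.18 × 0.124 = 0.02232
Normalizing constant = 0.22963.
P(T1 | pilot) = 0.13905/0.22963 ≈ 0.6055
P(T2 | pilot) = 0.03498/0.22963 ≈ 0.1523
P(T5 | pilot) = 0.03328/0.22963 ≈ 0.1449
P(T4 | pilot) = 0.02232/0.22963 ≈ 0.0972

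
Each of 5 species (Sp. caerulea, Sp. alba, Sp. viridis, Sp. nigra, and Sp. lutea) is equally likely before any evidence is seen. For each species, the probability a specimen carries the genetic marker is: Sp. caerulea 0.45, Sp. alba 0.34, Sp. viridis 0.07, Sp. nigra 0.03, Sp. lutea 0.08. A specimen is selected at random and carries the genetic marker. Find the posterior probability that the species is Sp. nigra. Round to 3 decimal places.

0.031

With a uniform prior (1/5 each), posterior ∝ likelihood:
  Sp. caerulea: 0.45
  Sp. alba: 0.34
  Sp. viridis: 0.07
  Sp. nigra: 0.03
  Sp. lutea: 0.08
Total = 0.97.
P(Sp. nigra | evidence) = 0.03 / 0.97 ≈ 0.031.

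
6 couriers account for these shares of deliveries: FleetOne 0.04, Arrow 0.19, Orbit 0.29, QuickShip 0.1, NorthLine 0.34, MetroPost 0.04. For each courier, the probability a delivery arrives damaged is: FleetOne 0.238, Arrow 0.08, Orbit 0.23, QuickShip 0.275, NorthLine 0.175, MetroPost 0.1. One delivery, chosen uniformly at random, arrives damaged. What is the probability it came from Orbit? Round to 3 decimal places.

0.366

Prior × likelihood for each hypothesis:
  FleetOne: 0.04 × 0.238 = 0.00952
  Arrow: 0.19 × 0.08 = 0.0152
  Orbit: 0.29 × 0.23 = 0.0667
  QuickShip: 0.1 × 0.275 = 0.0275
  NorthLine: 0.34 × 0.175 = 0.0595
  MetroPost: 0.04 × 0.1 = 0.004
Normalizing constant = 0.18242.
P(Orbit | evidence) = 0.0667 / 0.18242 ≈ 0.366.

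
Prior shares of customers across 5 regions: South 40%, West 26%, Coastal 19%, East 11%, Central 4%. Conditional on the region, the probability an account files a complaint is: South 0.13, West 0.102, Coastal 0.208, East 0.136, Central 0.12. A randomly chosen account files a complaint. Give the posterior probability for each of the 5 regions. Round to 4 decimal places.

By Bayes' rule, posterior ∝ prior × likelihood:
  South: 0.4 × 0.13 = 0.052
  West: 0.26 × 0.102 = 0.02652
  Coastal: 0.19 × 0.208 = 0.03952
  East: 0.11 × 0.136 = 0.01496
  Central: 0.04 × 0.12 = 0.0048
Normalizing constant = 0.1378.
P(South | complaint) = 0.052/0.1378 ≈ 0.3774
P(West | complaint) = 0.02652/0.1378 ≈ 0.1925
P(Coastal | complaint) = 0.03952/0.1378 ≈ 0.2868
P(East | complaint) = 0.01496/0.1378 ≈ 0.1086
P(Central | complaint) = 0.0048/0.1378 ≈ 0.0348

South 0.3774, West 0.1925, Coastal 0.2868, East 0.1086, Central 0.0348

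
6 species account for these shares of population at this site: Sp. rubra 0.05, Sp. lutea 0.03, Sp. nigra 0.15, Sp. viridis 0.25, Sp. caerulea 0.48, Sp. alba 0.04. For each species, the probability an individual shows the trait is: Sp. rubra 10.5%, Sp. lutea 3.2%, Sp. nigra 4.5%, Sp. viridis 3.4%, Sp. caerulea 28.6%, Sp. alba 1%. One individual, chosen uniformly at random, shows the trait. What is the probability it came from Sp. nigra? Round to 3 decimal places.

0.042

Prior × likelihood for each hypothesis:
  Sp. rubra: 0.05 × 0.105 = 0.00525
  Sp. lutea: 0.03 × 0.032 = 0.00096
  Sp. nigra: 0.15 × 0.045 = 0.00675
  Sp. viridis: 0.25 × 0.034 = 0.0085
  Sp. caerulea: 0.48 × 0.286 = 0.13728
  Sp. alba: 0.04 × 0.01 = 0.0004
Sum = 0.15914.
P(Sp. nigra | evidence) = 0.00675 / 0.15914 ≈ 0.042.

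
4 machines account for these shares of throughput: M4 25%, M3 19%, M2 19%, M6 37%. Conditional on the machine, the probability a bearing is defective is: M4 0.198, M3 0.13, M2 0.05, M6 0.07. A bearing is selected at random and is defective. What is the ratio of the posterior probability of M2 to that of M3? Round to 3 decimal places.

By Bayes' rule, posterior ∝ prior × likelihood:
  M4: 0.25 × 0.198 = 0.0495
  M3: 0.19 × 0.13 = 0.0247
  M2: 0.19 × 0.05 = 0.0095
  M6: 0.37 × 0.07 = 0.0259
Total = 0.1096.
The ratio is 0.0095 / 0.0247 (the normalizer cancels) = 0.385.

0.385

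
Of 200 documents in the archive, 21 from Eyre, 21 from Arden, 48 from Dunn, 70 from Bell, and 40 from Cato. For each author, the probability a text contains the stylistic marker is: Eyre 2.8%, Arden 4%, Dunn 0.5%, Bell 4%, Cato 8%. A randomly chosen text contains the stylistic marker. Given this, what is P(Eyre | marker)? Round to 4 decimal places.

By Bayes' rule, posterior ∝ prior × likelihood:
  Eyre: 0.105 × 0.028 = 0.00294
  Arden: 0.105 × 0.04 = 0.0042
  Dunn: 0.24 × 0.005 = 0.0012
  Bell: 0.35 × 0.04 = 0.014
  Cato: 0.2 × 0.08 = 0.016
Sum = 0.03834.
P(Eyre | evidence) = 0.00294 / 0.03834 ≈ 0.0767.

0.0767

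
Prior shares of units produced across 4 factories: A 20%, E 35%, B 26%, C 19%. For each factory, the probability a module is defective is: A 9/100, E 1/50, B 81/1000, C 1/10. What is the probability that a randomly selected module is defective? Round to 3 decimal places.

Unnormalized posteriors (prior × likelihood):
  A: 0.2 × 0.09 = 0.018
  E: 0.35 × 0.02 = 0.007
  B: 0.26 × 0.081 = 0.02106
  C: 0.19 × 0.1 = 0.019
P(defective) = 0.018 + 0.007 + 0.02106 + 0.019 = 0.06506 → 0.065.

0.065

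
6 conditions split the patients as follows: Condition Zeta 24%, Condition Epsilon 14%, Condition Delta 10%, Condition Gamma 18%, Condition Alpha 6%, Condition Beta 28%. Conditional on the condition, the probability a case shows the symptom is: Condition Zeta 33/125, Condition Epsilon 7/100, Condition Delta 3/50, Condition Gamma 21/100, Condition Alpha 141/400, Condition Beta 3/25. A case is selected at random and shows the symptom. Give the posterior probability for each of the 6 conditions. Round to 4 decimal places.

Prior × likelihood for each hypothesis:
  Condition Zeta: 0.24 × 0.264 = 0.06336
  Condition Epsilon: 0.14 × 0.07 = 0.0098
  Condition Delta: 0.1 × 0.06 = 0.006
  Condition Gamma: 0.18 × 0.21 = 0.0378
  Condition Alpha: 0.06 × 0.3525 = 0.02115
  Condition Beta: 0.28 × 0.12 = 0.0336
Total = 0.17171.
P(Condition Zeta | symptomatic) = 0.06336/0.17171 ≈ 0.3690
P(Condition Epsilon | symptomatic) = 0.0098/0.17171 ≈ 0.0571
P(Condition Delta | symptomatic) = 0.006/0.17171 ≈ 0.0349
P(Condition Gamma | symptomatic) = 0.0378/0.17171 ≈ 0.2201
P(Condition Alpha | symptomatic) = 0.02115/0.17171 ≈ 0.1232
P(Condition Beta | symptomatic) = 0.0336/0.17171 ≈ 0.1957

Condition Zeta 0.3690, Condition Epsilon 0.0571, Condition Delta 0.0349, Condition Gamma 0.2201, Condition Alpha 0.1232, Condition Beta 0.1957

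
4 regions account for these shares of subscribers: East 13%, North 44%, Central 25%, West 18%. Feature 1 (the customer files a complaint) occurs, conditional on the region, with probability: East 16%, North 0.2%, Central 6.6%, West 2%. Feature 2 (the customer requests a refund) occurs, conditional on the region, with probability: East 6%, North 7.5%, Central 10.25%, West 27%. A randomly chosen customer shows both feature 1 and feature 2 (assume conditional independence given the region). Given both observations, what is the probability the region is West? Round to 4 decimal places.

0.2444

Unnormalized posteriors (prior × likelihood):
  East: 0.13 × 0.16 × 0.06 = 0.001248
  North: 0.44 × 0.002 × 0.075 = 0.000066
  Central: 0.25 × 0.066 × 0.1025 = 0.00169125
  West: 0.18 × 0.02 × 0.27 = 0.000972
Total = 0.00397725.
P(West | evidence) = 0.000972 / 0.00397725 ≈ 0.2444.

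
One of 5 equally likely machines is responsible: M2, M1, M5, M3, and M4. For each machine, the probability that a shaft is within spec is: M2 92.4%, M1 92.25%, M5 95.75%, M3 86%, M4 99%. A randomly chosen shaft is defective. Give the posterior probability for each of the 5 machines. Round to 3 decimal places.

Taking complements, P(defective | each) = M2 0.076, M1 0.0775, M5 0.0425, M3 0.14, M4 0.01.
With a uniform prior (1/5 each), posterior ∝ likelihood:
  M2: 0.076
  M1: 0.0775
  M5: 0.0425
  M3: 0.14
  M4: 0.01
Normalizing constant = 0.346.
P(M2 | defective) = 0.076/0.346 ≈ 0.220
P(M1 | defective) = 0.0775/0.346 ≈ 0.224
P(M5 | defective) = 0.0425/0.346 ≈ 0.123
P(M3 | defective) = 0.14/0.346 ≈ 0.405
P(M4 | defective) = 0.01/0.346 ≈ 0.029
(Check: 0.220+0.224+0.123+0.405+0.029 = 1.001.)

M2 0.220, M1 0.224, M5 0.123, M3 0.405, M4 0.029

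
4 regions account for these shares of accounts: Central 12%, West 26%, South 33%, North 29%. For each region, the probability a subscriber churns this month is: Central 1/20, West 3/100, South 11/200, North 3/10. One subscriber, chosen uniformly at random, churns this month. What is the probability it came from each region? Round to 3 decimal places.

Central 0.050, West 0.066, South 0.153, North 0.731

By Bayes' rule, posterior ∝ prior × likelihood:
  Central: 0.12 × 0.05 = 0.006
  West: 0.26 × 0.03 = 0.0078
  South: 0.33 × 0.055 = 0.01815
  North: 0.29 × 0.3 = 0.087
Sum = 0.11895.
P(Central | churn) = 0.006/0.11895 ≈ 0.050
P(West | churn) = 0.0078/0.11895 ≈ 0.066
P(South | churn) = 0.01815/0.11895 ≈ 0.153
P(North | churn) = 0.087/0.11895 ≈ 0.731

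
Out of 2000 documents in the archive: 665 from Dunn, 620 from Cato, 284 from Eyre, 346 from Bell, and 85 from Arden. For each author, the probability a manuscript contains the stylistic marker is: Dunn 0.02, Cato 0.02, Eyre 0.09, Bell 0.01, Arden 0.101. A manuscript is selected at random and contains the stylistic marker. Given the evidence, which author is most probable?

Eyre

Compute prior × likelihood for every hypothesis:
  Dunn: 0.3325 × 0.02 = 0.00665
  Cato: 0.31 × 0.02 = 0.0062
  Eyre: 0.142 × 0.09 = 0.01278
  Bell: 0.173 × 0.01 = 0.00173
  Arden: 0.0425 × 0.101 = 0.0042925
Total = 0.0316525.
Largest term belongs to Eyre, so Eyre is most probable.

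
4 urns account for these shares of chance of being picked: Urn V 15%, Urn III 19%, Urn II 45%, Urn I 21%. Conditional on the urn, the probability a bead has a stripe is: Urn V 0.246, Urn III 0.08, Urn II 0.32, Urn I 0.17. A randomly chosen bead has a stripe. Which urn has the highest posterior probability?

Prior × likelihood for each hypothesis:
  Urn V: 0.15 × 0.246 = 0.0369
  Urn III: 0.19 × 0.08 = 0.0152
  Urn II: 0.45 × 0.32 = 0.144
  Urn I: 0.21 × 0.17 = 0.0357
Normalizing constant = 0.2318.
Largest term belongs to Urn II, so Urn II is most probable.

Urn II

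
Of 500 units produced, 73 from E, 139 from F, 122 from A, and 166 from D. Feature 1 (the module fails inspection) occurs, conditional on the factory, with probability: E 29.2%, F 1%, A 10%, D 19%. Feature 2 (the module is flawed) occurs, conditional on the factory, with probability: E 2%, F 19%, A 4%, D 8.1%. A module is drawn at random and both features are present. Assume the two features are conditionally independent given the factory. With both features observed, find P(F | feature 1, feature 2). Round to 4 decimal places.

0.0707

By Bayes' rule, posterior ∝ prior × likelihood:
  E: 0.146 × 0.292 × 0.02 = 0.00085264
  F: 0.278 × 0.01 × 0.19 = 0.0005282
  A: 0.244 × 0.1 × 0.04 = 0.000976
  D: 0.332 × 0.19 × 0.081 = 0.00510948
Total = 0.00746632.
P(F | evidence) = 0.0005282 / 0.00746632 ≈ 0.0707.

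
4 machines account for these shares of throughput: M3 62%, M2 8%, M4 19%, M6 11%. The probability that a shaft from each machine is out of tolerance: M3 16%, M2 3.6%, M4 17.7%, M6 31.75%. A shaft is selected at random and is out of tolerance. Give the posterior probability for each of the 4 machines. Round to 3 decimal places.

By Bayes' rule, posterior ∝ prior × likelihood:
  M3: 0.62 × 0.16 = 0.0992
  M2: 0.08 × 0.036 = 0.00288
  M4: 0.19 × 0.177 = 0.03363
  M6: 0.11 × 0.3175 = 0.034925
Normalizing constant = 0.170635.
P(M3 | oversize) = 0.0992/0.170635 ≈ 0.581
P(M2 | oversize) = 0.00288/0.170635 ≈ 0.017
P(M4 | oversize) = 0.03363/0.170635 ≈ 0.197
P(M6 | oversize) = 0.034925/0.170635 ≈ 0.205

M3 0.581, M2 0.017, M4 0.197, M6 0.205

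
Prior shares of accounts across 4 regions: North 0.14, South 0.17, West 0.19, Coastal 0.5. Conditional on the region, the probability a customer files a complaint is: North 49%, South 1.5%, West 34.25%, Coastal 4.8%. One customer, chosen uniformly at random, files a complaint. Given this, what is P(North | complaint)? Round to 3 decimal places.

Unnormalized posteriors (prior × likelihood):
  North: 0.14 × 0.49 = 0.0686
  South: 0.17 × 0.015 = 0.00255
  West: 0.19 × 0.3425 = 0.065075
  Coastal: 0.5 × 0.048 = 0.024
Normalizing constant = 0.160225.
P(North | evidence) = 0.0686 / 0.160225 ≈ 0.428.

0.428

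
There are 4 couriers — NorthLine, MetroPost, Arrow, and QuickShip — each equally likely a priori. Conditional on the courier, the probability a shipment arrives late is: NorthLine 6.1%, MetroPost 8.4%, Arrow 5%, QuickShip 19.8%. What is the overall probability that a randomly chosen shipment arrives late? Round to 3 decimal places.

0.098

With a uniform prior (1/4 each), posterior ∝ likelihood:
  NorthLine: 0.061
  MetroPost: 0.084
  Arrow: 0.05
  QuickShip: 0.198
P(late) = (1/4) × (0.061 + 0.084 + 0.05 + 0.198) = 0.393/4 ≈ 0.098.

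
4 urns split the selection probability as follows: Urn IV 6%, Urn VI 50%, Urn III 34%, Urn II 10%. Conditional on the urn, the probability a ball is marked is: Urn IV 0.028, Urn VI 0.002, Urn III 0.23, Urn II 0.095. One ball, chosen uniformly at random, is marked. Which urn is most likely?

Urn III

Compute prior × likelihood for every hypothesis:
  Urn IV: 0.06 × 0.028 = 0.00168
  Urn VI: 0.5 × 0.002 = 0.001
  Urn III: 0.34 × 0.23 = 0.0782
  Urn II: 0.1 × 0.095 = 0.0095
Sum = 0.09038.
Largest term belongs to Urn III, so Urn III is most probable.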